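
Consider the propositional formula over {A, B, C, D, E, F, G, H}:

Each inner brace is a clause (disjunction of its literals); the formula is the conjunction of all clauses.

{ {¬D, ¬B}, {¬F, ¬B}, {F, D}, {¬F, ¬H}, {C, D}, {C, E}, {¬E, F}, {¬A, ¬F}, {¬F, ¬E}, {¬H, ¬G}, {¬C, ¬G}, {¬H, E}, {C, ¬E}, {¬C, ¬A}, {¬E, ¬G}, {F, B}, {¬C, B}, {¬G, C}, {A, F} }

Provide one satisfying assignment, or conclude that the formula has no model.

UNSATISFIABLE

Case D = False:
The clause (F) is unit, so F = True.
The clause (¬B) is unit, so B = False.
The clause (¬H) is unit, so H = False.
The clause (C) is unit, so C = True.
That conflicts with the unit clause (¬C).
That branch fails; take D = True instead.
The clause (¬B) is unit, so B = False.
The clause (F) is unit, so F = True.
The clause (¬H) is unit, so H = False.
The clause (¬A) is unit, so A = False.
The clause (¬E) is unit, so E = False.
The clause (C) is unit, so C = True.
That conflicts with the unit clause (¬C).
Neither D = True nor D = False works.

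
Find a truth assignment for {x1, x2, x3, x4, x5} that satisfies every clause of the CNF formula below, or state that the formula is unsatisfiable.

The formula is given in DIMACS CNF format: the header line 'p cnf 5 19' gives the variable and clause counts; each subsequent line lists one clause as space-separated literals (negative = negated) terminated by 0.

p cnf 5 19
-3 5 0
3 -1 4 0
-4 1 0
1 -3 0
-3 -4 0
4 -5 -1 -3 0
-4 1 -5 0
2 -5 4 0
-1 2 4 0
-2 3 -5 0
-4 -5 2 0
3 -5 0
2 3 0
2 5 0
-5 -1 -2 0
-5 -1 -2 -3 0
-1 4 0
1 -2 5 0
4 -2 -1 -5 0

Case x3 = False:
From the singleton clause (¬x5), x5 = False.
From the singleton clause (x2), x2 = True.
From the singleton clause (x1), x1 = True.
From the singleton clause (x4), x4 = True.
All clauses are satisfied.

x1: True,  x2: True,  x3: False,  x4: True,  x5: False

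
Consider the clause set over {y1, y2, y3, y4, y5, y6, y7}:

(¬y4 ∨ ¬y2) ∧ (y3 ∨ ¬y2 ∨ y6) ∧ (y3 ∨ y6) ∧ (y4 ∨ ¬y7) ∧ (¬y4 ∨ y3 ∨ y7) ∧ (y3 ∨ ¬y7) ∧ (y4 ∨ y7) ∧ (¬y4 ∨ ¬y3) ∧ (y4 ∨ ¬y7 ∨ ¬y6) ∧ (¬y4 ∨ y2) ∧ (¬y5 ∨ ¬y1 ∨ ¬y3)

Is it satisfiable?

No, unsatisfiable

Suppose y4 = False.
From the singleton clause (¬y7), y7 = False.
That conflicts with the unit clause (y7).
Undo y4 and try y4 = True.
From the singleton clause (¬y2), y2 = False.
That conflicts with the unit clause (y2).
Both values of y4 lead to a conflict.
No assignment satisfies every clause.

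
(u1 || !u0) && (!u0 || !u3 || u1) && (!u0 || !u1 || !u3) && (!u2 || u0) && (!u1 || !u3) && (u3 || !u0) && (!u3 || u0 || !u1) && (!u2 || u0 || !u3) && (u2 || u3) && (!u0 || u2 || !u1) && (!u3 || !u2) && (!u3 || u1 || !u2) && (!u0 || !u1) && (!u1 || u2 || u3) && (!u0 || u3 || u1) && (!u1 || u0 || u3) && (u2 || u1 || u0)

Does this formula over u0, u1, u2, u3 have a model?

Try u1 = true.
Unit clause (!u3) forces u3 = false.
Unit clause (!u0) forces u0 = false.
That conflicts with the unit clause (u0).
Undo u1 and try u1 = false.
Unit clause (!u0) forces u0 = false.
Unit clause (!u2) forces u2 = false.
That conflicts with the unit clause (u2).
Both values of u1 lead to a conflict.
No assignment satisfies every clause.

Unsatisfiable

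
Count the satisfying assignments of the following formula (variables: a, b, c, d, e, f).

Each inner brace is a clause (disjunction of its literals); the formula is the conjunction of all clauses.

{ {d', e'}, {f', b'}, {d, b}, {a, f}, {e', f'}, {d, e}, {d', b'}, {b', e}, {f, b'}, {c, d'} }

3

There are 2^6 = 64 truth assignments over (a, b, c, d, e, f).
Split on a. With a = 1, the clauses containing a are satisfied and a' drops from the rest; 2 of the 2^5 = 32 assignments to the other variables satisfy what remains.
With a = 0, by the same count on the reduced clause set, 1 assignment works.
(One model: a=F, b=F, c=T, d=T, e=F, f=T.)
Total: 2 + 1 = 3.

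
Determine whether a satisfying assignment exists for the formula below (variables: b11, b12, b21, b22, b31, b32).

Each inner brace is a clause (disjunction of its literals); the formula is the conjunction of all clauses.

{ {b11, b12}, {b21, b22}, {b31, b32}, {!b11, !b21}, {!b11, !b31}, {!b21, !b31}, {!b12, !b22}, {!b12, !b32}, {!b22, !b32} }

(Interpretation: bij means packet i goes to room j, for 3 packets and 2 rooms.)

No, unsatisfiable

Try b11 = true.
(!b21) alone gives b21 = false.
(b22) alone gives b22 = true.
(!b31) alone gives b31 = false.
(b32) alone gives b32 = true.
That conflicts with the unit clause (!b32).
That branch fails; take b11 = false instead.
(b12) alone gives b12 = true.
(!b22) alone gives b22 = false.
(b21) alone gives b21 = true.
(!b31) alone gives b31 = false.
(b32) alone gives b32 = true.
That conflicts with the unit clause (!b32).
Both values of b11 lead to a conflict.
No assignment satisfies every clause.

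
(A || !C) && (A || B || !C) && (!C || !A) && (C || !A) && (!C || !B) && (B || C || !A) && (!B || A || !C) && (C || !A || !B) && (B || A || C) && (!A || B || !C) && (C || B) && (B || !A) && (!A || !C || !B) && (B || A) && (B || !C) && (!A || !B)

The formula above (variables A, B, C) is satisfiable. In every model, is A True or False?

Suppose A = true.
(!C) alone gives C = false.
Now (C) is unsatisfied and unit — conflict.
So every satisfying assignment has A = False.

False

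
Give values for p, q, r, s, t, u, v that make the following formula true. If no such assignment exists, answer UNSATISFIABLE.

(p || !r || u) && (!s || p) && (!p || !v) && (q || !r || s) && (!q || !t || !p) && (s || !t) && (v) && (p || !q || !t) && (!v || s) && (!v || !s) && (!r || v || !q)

UNSATISFIABLE

The clause (v) is unit, so v = true.
The clause (!p) is unit, so p = false.
The clause (!s) is unit, so s = false.
That conflicts with the unit clause (s).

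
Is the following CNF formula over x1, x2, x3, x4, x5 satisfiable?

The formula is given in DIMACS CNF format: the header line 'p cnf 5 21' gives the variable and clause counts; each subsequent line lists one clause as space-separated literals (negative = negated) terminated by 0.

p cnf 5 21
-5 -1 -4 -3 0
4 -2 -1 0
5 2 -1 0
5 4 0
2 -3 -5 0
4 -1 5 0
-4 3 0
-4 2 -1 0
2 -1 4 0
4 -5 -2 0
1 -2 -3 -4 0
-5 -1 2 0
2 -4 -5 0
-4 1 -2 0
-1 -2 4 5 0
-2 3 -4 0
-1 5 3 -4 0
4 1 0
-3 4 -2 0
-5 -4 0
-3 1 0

Try x5 = False.
From the singleton clause (x4), x4 = True.
From the singleton clause (x3), x3 = True.
From the singleton clause (x1), x1 = True.
From the singleton clause (x2), x2 = True.
This assignment satisfies each clause.
A satisfying assignment: x1: True,  x2: True,  x3: True,  x4: True,  x5: False.

Yes, satisfiable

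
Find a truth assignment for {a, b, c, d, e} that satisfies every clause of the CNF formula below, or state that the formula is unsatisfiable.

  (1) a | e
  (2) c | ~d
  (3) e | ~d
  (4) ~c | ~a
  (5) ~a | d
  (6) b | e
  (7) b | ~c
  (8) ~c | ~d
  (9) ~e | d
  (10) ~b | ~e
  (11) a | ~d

Suppose a = 1.
Unit clause (~c) forces c = 0.
Unit clause (~d) forces d = 0.
That conflicts with the unit clause (d).
Undo a and try a = 0.
Unit clause (e) forces e = 1.
Unit clause (d) forces d = 1.
That conflicts with the unit clause (~d).
Both values of a lead to a conflict.

UNSATISFIABLE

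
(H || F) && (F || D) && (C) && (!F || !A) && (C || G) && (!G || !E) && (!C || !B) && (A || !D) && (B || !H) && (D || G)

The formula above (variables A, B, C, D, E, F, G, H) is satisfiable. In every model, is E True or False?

Suppose E = true.
From the singleton clause (C), C = true.
From the singleton clause (!G), G = false.
From the singleton clause (!B), B = false.
From the singleton clause (!H), H = false.
From the singleton clause (F), F = true.
From the singleton clause (!A), A = false.
From the singleton clause (!D), D = false.
Now (D) is unsatisfied and unit — conflict.
So every satisfying assignment has E = False.

False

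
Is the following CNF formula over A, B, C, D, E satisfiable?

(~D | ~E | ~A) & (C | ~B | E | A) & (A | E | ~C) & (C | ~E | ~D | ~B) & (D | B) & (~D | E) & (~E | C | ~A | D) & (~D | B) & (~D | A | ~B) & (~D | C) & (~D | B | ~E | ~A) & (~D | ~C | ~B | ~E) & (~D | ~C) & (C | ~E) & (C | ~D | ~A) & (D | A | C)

Satisfiable

Branch on D: set D = 0.
The clause (B) is unit, so B = 1.
Branch on C: set C = 1.
Branch on A: set A = 1.
Every clause is now satisfied; E is unconstrained.
A satisfying assignment: A=1,  B=1,  C=1,  D=0,  E=0.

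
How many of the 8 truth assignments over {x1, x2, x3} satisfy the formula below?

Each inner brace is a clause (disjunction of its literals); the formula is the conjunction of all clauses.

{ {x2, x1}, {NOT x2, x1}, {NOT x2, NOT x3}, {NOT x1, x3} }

1

There are 2^3 = 8 truth assignments over (x1, x2, x3).
Split on x3. With x3 = true, the clauses containing x3 are satisfied and NOT x3 drops from the rest; 1 of the 2^2 = 4 assignments to the other variables satisfy what remains.
With x3 = false, by the same count on the reduced clause set, 0 assignments work.
(One model: x1=T, x2=F, x3=T.)
Total: 1 + 0 = 1.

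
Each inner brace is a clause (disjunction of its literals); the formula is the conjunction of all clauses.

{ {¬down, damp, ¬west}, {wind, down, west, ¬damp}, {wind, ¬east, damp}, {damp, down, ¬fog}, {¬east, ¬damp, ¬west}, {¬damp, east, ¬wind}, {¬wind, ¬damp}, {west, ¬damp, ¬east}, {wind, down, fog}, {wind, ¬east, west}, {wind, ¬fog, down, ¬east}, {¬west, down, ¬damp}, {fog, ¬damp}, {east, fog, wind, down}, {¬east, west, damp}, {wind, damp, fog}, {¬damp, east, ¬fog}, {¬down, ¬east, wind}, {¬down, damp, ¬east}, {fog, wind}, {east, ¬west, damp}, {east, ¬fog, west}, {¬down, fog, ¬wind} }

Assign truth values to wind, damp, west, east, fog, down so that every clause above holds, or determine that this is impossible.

Try wind = True.
From the singleton clause (¬damp), damp = False.
Try down = False.
From the singleton clause (¬fog), fog = False.
Try east = True.
From the singleton clause (west), west = True.
This assignment satisfies each clause.

wind=True, damp=False, west=True, east=True, fog=False, down=False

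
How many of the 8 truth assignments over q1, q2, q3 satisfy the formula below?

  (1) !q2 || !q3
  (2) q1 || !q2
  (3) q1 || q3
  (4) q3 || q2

3

There are 2^3 = 8 truth assignments over (q1, q2, q3).
Split on q1. With q1 = true, the clauses containing q1 are satisfied and !q1 drops from the rest; 2 of the 2^2 = 4 assignments to the other variables satisfy what remains.
With q1 = false, by the same count on the reduced clause set, 1 assignment works.
Total: 2 + 1 = 3.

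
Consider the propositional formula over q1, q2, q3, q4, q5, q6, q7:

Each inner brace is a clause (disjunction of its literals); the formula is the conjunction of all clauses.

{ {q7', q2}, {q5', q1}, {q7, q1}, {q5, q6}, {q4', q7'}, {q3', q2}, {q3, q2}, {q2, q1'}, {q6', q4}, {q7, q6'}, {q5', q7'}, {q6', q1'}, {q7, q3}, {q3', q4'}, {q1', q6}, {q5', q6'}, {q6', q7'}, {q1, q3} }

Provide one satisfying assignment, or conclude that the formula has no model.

Branch on q7: set q7 = 0.
From the singleton clause (q1), q1 = 1.
From the singleton clause (q2), q2 = 1.
From the singleton clause (q6'), q6 = 0.
But (q6) is also a unit clause — contradiction.
That branch fails; take q7 = 1 instead.
From the singleton clause (q2), q2 = 1.
From the singleton clause (q4'), q4 = 0.
From the singleton clause (q6'), q6 = 0.
From the singleton clause (q5), q5 = 1.
But (q5') is also a unit clause — contradiction.
Both values of q7 lead to a conflict.

UNSATISFIABLE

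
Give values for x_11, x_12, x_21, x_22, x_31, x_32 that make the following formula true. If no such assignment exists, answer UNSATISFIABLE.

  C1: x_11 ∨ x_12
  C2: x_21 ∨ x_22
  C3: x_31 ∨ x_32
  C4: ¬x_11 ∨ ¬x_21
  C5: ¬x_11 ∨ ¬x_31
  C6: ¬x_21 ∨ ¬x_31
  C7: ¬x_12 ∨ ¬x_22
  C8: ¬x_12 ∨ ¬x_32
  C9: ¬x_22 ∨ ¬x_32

UNSATISFIABLE

Try x_11 = True.
From the singleton clause (¬x_21), x_21 = False.
From the singleton clause (x_22), x_22 = True.
From the singleton clause (¬x_31), x_31 = False.
From the singleton clause (x_32), x_32 = True.
That conflicts with the unit clause (¬x_32).
Undo x_11 and try x_11 = False.
From the singleton clause (x_12), x_12 = True.
From the singleton clause (¬x_22), x_22 = False.
From the singleton clause (x_21), x_21 = True.
From the singleton clause (¬x_31), x_31 = False.
From the singleton clause (x_32), x_32 = True.
That conflicts with the unit clause (¬x_32).
Both values of x_11 lead to a conflict.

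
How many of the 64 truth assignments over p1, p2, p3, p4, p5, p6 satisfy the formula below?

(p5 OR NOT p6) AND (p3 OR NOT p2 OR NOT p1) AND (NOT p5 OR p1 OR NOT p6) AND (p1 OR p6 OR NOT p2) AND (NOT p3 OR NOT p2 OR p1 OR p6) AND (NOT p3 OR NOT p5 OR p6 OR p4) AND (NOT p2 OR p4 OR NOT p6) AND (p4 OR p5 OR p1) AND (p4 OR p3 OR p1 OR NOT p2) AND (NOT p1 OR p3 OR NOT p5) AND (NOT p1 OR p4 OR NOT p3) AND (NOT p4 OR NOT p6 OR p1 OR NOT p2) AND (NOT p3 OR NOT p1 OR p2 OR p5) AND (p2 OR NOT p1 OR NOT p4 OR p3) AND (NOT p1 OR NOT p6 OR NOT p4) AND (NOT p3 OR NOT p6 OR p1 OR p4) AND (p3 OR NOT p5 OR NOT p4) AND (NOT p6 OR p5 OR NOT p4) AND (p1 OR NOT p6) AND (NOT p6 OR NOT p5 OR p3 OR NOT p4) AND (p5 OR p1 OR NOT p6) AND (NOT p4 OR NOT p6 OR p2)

8

There are 2^6 = 64 truth assignments over (p1, p2, p3, p4, p5, p6).
Split on p5. With p5 = true, the clauses containing p5 are satisfied and NOT p5 drops from the rest; 4 of the 2^5 = 32 assignments to the other variables satisfy what remains.
With p5 = false, by the same count on the reduced clause set, 4 assignments work.
Total: 4 + 4 = 8.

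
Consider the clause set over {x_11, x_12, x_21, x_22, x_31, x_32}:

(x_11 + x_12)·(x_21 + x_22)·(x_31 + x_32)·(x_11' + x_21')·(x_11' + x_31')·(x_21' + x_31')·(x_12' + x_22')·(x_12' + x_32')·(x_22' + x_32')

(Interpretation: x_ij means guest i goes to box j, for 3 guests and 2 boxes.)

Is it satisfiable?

Try x_11 = 1.
Unit clause (x_21') forces x_21 = 0.
Unit clause (x_22) forces x_22 = 1.
Unit clause (x_31') forces x_31 = 0.
Unit clause (x_32) forces x_32 = 1.
But (x_32') is also a unit clause — contradiction.
Undo x_11 and try x_11 = 0.
Unit clause (x_12) forces x_12 = 1.
Unit clause (x_22') forces x_22 = 0.
Unit clause (x_21) forces x_21 = 1.
Unit clause (x_31') forces x_31 = 0.
Unit clause (x_32) forces x_32 = 1.
But (x_32') is also a unit clause — contradiction.
Both values of x_11 lead to a conflict.
No assignment satisfies every clause.

Unsatisfiable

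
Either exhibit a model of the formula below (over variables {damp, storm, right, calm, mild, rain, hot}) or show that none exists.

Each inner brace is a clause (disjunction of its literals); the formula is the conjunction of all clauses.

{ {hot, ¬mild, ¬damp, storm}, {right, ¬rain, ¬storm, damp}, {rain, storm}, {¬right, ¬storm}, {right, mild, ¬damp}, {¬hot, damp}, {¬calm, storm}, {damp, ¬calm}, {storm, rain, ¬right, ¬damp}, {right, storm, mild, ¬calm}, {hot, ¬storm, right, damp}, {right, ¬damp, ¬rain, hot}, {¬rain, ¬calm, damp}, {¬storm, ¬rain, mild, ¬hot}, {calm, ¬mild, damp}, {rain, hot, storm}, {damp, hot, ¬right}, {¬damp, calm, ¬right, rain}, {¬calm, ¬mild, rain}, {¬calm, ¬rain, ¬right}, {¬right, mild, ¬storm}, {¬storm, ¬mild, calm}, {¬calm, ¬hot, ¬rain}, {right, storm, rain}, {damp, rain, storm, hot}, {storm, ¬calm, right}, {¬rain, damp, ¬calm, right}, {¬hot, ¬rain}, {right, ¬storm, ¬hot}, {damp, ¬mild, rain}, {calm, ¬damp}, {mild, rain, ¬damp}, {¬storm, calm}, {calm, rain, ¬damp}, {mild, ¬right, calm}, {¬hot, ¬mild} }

damp ↦ False; storm ↦ False; right ↦ False; calm ↦ False; mild ↦ False; rain ↦ True; hot ↦ False

Suppose rain = True.
The clause (¬hot) is unit, so hot = False.
Suppose right = False.
The clause (¬damp) is unit, so damp = False.
The clause (¬storm) is unit, so storm = False.
The clause (¬calm) is unit, so calm = False.
The clause (¬mild) is unit, so mild = False.
Every clause now holds.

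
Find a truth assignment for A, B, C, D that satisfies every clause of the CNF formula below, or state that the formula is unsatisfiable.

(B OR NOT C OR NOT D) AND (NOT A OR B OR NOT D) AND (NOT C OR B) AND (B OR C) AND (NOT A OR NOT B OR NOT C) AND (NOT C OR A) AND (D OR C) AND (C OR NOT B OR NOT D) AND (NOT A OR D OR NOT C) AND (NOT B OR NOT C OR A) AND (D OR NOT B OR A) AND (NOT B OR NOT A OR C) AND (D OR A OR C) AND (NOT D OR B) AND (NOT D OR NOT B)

Try C = false.
From the singleton clause (B), B = true.
From the singleton clause (D), D = true.
Now (NOT D) is unsatisfied and unit — conflict.
Backtrack on C: now try C = true.
From the singleton clause (B), B = true.
From the singleton clause (NOT A), A = false.
Now (A) is unsatisfied and unit — conflict.
Both values of C lead to a conflict.

UNSATISFIABLE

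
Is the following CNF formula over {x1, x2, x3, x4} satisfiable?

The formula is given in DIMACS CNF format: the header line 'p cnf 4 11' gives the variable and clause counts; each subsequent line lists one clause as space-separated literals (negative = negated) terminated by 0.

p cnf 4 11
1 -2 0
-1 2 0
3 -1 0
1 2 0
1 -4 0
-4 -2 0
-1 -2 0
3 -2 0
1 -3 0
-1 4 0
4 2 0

Branch on x1: set x1 = True.
From the singleton clause (x2), x2 = True.
That conflicts with the unit clause (¬x2).
Undo x1 and try x1 = False.
From the singleton clause (¬x2), x2 = False.
That conflicts with the unit clause (x2).
Both values of x1 lead to a conflict.
No assignment satisfies every clause.

No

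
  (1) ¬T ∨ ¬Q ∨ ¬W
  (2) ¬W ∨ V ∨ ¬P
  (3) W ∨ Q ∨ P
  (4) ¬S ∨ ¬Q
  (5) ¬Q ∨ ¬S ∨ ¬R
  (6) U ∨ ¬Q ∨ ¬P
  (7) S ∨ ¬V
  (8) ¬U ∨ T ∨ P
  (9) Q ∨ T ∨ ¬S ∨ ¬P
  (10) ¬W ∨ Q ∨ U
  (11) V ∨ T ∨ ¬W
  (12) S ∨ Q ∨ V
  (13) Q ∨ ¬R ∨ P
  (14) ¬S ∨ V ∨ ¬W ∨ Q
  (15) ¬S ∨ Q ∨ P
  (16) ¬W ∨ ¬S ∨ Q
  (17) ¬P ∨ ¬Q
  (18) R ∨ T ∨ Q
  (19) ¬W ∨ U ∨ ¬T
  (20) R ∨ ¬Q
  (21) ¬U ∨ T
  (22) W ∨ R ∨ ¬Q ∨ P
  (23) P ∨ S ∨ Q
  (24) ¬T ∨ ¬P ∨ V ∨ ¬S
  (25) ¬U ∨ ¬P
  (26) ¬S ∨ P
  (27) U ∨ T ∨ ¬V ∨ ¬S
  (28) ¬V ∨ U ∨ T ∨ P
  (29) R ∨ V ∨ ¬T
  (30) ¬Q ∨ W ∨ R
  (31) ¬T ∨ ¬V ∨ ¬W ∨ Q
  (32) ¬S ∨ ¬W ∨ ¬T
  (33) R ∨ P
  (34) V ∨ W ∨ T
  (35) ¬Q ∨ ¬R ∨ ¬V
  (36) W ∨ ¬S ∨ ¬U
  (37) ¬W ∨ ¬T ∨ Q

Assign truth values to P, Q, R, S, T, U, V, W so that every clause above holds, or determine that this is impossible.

P: False; Q: True; R: True; S: False; T: True; U: True; V: False; W: False

Suppose S = False.
The clause (¬V) is unit, so V = False.
The clause (Q) is unit, so Q = True.
The clause (¬P) is unit, so P = False.
The clause (R) is unit, so R = True.
Suppose T = True.
The clause (¬W) is unit, so W = False.
All clauses hold; U can take either value.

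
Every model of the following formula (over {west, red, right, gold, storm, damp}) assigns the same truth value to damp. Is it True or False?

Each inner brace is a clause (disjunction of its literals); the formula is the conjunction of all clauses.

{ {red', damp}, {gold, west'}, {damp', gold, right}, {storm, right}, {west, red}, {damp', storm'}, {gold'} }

True

Suppose damp = 0.
Unit clause (red') forces red = 0.
Unit clause (west) forces west = 1.
Unit clause (gold) forces gold = 1.
Now (gold') is unsatisfied and unit — conflict.
So every satisfying assignment has damp = True.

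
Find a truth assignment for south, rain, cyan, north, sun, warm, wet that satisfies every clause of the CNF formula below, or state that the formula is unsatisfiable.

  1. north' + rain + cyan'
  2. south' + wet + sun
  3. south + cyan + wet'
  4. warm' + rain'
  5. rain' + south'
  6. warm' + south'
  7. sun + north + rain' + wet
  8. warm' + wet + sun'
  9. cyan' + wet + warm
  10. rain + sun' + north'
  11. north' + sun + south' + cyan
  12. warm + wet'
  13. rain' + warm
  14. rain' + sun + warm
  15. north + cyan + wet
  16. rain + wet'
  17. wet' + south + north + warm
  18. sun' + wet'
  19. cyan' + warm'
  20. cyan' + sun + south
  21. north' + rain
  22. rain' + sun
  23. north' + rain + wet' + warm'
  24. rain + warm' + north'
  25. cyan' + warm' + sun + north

Branch on warm: set warm = 0.
From the singleton clause (wet'), wet = 0.
From the singleton clause (cyan'), cyan = 0.
From the singleton clause (rain'), rain = 0.
From the singleton clause (north), north = 1.
But (north') is also a unit clause — contradiction.
Backtrack on warm: now try warm = 1.
From the singleton clause (rain'), rain = 0.
From the singleton clause (south'), south = 0.
From the singleton clause (wet'), wet = 0.
From the singleton clause (sun'), sun = 0.
From the singleton clause (cyan'), cyan = 0.
From the singleton clause (north), north = 1.
But (north') is also a unit clause — contradiction.
Both values of warm lead to a conflict.

UNSATISFIABLE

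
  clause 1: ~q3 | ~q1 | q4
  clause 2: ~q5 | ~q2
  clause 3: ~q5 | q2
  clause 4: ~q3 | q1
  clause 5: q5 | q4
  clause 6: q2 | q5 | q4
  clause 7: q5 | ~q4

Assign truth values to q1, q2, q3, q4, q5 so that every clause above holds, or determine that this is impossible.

UNSATISFIABLE

Branch on q5: set q5 = 0.
Unit clause (q4) forces q4 = 1.
But (~q4) is also a unit clause — contradiction.
So q5 must be the other value — set q5 = 1.
Unit clause (~q2) forces q2 = 0.
But (q2) is also a unit clause — contradiction.
Either choice for q5 ends in contradiction.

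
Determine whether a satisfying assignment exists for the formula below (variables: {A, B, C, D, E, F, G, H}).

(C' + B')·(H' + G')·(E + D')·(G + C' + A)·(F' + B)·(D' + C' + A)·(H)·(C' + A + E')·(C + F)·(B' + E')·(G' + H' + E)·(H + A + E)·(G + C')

Yes, satisfiable

From the singleton clause (H), H = 1.
From the singleton clause (G'), G = 0.
From the singleton clause (C'), C = 0.
From the singleton clause (F), F = 1.
From the singleton clause (B), B = 1.
From the singleton clause (E'), E = 0.
From the singleton clause (D'), D = 0.
All clauses hold; A can take either value.
A satisfying assignment: A ↦ 1, B ↦ 1, C ↦ 0, D ↦ 0, E ↦ 0, F ↦ 1, G ↦ 0, H ↦ 1.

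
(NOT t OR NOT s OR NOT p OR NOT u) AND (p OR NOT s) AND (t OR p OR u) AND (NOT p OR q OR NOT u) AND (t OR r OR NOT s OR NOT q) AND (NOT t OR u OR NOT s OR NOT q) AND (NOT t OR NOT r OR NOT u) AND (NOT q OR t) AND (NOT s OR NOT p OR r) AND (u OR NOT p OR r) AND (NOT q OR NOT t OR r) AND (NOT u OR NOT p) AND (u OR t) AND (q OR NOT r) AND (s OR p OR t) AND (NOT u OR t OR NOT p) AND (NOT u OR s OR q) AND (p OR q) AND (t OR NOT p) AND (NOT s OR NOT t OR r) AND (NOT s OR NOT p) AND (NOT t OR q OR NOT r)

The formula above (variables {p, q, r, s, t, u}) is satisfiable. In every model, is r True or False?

Suppose r = false.
Case p = true:
(NOT s) alone gives s = false.
(u) alone gives u = true.
But (NOT u) is also a unit clause — contradiction.
Backtrack on p: now try p = false.
(NOT s) alone gives s = false.
(t) alone gives t = true.
(NOT q) alone gives q = false.
But (q) is also a unit clause — contradiction.
Both values of p lead to a conflict.
So every satisfying assignment has r = True.

True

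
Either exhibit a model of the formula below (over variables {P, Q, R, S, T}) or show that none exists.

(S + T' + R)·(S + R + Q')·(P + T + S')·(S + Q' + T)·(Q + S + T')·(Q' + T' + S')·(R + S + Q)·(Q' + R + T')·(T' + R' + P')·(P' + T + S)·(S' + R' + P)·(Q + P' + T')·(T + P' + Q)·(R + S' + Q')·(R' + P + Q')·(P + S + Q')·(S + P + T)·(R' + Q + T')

Branch on S: set S = 1.
Branch on P: set P = 1.
Branch on Q: set Q = 1.
(T') alone gives T = 0.
(R) alone gives R = 1.
This assignment satisfies each clause.

P ↦ 1, Q ↦ 1, R ↦ 1, S ↦ 1, T ↦ 0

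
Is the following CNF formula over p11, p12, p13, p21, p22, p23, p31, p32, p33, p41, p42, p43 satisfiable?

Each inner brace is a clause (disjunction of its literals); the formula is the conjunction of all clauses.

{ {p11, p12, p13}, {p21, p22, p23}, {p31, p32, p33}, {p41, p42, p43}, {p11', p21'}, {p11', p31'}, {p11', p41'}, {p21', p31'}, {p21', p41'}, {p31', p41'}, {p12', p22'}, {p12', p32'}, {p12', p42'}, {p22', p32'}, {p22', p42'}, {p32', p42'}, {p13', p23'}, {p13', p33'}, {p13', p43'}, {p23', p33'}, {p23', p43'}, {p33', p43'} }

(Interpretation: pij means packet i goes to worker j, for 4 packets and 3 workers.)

Branch on p11: set p11 = 0.
Branch on p12: set p12 = 1.
Unit clause (p22') forces p22 = 0.
Unit clause (p32') forces p32 = 0.
Unit clause (p42') forces p42 = 0.
Branch on p21: set p21 = 1.
Unit clause (p31') forces p31 = 0.
Unit clause (p33) forces p33 = 1.
Unit clause (p41') forces p41 = 0.
Unit clause (p43) forces p43 = 1.
But (p43') is also a unit clause — contradiction.
So p21 must be the other value — set p21 = 0.
Unit clause (p23) forces p23 = 1.
Unit clause (p13') forces p13 = 0.
Unit clause (p33') forces p33 = 0.
Unit clause (p31) forces p31 = 1.
Unit clause (p41') forces p41 = 0.
Unit clause (p43) forces p43 = 1.
But (p43') is also a unit clause — contradiction.
Neither p21 = 1 nor p21 = 0 works.
So p12 must be the other value — set p12 = 0.
Unit clause (p13) forces p13 = 1.
Unit clause (p23') forces p23 = 0.
Unit clause (p33') forces p33 = 0.
Unit clause (p43') forces p43 = 0.
Branch on p21: set p21 = 1.
Unit clause (p31') forces p31 = 0.
Unit clause (p32) forces p32 = 1.
Unit clause (p41') forces p41 = 0.
Unit clause (p42) forces p42 = 1.
But (p42') is also a unit clause — contradiction.
So p21 must be the other value — set p21 = 0.
Unit clause (p22) forces p22 = 1.
Unit clause (p32') forces p32 = 0.
Unit clause (p31) forces p31 = 1.
Unit clause (p41') forces p41 = 0.
Unit clause (p42) forces p42 = 1.
But (p42') is also a unit clause — contradiction.
Neither p21 = 1 nor p21 = 0 works.
Neither p12 = 1 nor p12 = 0 works.
So p11 must be the other value — set p11 = 1.
Unit clause (p21') forces p21 = 0.
Unit clause (p31') forces p31 = 0.
Unit clause (p41') forces p41 = 0.
Branch on p22: set p22 = 1.
Unit clause (p12') forces p12 = 0.
Unit clause (p32') forces p32 = 0.
Unit clause (p33) forces p33 = 1.
Unit clause (p42') forces p42 = 0.
Unit clause (p43) forces p43 = 1.
But (p43') is also a unit clause — contradiction.
So p22 must be the other value — set p22 = 0.
Unit clause (p23) forces p23 = 1.
Unit clause (p13') forces p13 = 0.
Unit clause (p33') forces p33 = 0.
Unit clause (p32) forces p32 = 1.
Unit clause (p12') forces p12 = 0.
Unit clause (p42') forces p42 = 0.
Unit clause (p43) forces p43 = 1.
But (p43') is also a unit clause — contradiction.
Neither p22 = 1 nor p22 = 0 works.
Neither p11 = 1 nor p11 = 0 works.
No assignment satisfies every clause.

No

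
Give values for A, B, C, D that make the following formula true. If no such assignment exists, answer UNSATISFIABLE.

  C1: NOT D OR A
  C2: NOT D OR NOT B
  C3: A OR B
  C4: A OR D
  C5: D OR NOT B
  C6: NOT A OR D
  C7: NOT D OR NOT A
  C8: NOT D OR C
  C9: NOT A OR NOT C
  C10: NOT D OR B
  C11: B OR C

Try D = false.
Unit clause (A) forces A = true.
That conflicts with the unit clause (NOT A).
So D must be the other value — set D = true.
Unit clause (A) forces A = true.
That conflicts with the unit clause (NOT A).
Neither D = true nor D = false works.

UNSATISFIABLE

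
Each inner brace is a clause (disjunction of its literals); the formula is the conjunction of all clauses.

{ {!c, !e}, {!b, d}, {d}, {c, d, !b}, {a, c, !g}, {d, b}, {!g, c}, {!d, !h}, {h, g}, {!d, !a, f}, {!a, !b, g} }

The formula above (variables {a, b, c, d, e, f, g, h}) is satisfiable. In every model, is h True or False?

False

Suppose h = true.
Unit clause (d) forces d = true.
That conflicts with the unit clause (!d).
So every satisfying assignment has h = False.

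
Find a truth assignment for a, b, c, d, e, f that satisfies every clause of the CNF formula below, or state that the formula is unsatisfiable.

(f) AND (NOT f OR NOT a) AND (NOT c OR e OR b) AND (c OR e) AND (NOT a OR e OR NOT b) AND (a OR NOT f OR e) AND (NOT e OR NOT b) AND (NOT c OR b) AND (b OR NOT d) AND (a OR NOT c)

(f) alone gives f = true.
(NOT a) alone gives a = false.
(e) alone gives e = true.
(NOT b) alone gives b = false.
(NOT c) alone gives c = false.
(NOT d) alone gives d = false.
This assignment satisfies each clause.

a ↦ false; b ↦ false; c ↦ false; d ↦ false; e ↦ true; f ↦ true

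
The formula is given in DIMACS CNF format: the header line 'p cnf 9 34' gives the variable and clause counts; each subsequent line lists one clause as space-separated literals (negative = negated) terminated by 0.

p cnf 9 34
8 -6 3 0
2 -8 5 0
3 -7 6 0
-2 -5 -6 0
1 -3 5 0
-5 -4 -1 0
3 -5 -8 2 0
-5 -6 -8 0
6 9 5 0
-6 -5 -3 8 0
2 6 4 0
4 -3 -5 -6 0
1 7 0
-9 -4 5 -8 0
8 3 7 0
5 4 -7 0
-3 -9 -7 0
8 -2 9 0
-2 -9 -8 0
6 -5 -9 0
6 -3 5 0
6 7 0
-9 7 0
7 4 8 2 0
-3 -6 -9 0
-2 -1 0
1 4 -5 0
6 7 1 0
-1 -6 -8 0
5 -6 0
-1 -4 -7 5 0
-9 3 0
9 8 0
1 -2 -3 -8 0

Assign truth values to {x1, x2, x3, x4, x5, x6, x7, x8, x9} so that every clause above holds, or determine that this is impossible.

Branch on x1: set x1 = False.
Unit clause (x7) forces x7 = True.
Branch on x3: set x3 = True.
Unit clause (x5) forces x5 = True.
Unit clause (¬x9) forces x9 = False.
Unit clause (x4) forces x4 = True.
Unit clause (x8) forces x8 = True.
Unit clause (¬x6) forces x6 = False.
Unit clause (¬x2) forces x2 = False.
All clauses are satisfied.

x1 ↦ False; x2 ↦ False; x3 ↦ True; x4 ↦ True; x5 ↦ True; x6 ↦ False; x7 ↦ True; x8 ↦ True; x9 ↦ False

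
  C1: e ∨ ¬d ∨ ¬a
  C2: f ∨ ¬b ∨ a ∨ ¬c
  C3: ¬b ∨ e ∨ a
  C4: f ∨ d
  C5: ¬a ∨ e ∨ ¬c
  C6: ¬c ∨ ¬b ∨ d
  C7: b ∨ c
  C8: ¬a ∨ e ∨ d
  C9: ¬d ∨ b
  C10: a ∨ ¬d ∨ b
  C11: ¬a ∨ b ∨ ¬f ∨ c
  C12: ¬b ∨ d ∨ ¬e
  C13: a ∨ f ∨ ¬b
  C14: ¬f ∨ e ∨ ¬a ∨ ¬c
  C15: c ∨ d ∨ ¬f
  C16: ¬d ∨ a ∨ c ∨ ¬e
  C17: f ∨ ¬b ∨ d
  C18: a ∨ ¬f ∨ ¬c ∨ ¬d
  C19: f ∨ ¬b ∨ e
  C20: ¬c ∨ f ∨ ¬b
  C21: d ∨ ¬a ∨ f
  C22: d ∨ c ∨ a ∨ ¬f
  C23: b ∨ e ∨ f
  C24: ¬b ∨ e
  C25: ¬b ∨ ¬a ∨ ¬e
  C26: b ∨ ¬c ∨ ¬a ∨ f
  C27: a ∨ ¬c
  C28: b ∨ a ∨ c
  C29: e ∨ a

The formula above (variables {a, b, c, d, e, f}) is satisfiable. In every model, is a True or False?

True

Suppose a = False.
From the singleton clause (¬c), c = False.
From the singleton clause (b), b = True.
From the singleton clause (e), e = True.
From the singleton clause (d), d = True.
Now (¬d) is unsatisfied and unit — conflict.
So every satisfying assignment has a = True.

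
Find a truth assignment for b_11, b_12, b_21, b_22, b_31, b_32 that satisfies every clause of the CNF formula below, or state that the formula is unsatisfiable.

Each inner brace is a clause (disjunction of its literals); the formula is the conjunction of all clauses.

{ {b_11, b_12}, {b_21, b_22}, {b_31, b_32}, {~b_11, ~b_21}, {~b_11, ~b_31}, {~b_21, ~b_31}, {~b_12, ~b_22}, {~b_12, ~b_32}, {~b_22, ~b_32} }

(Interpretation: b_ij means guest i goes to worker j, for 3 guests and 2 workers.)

UNSATISFIABLE

Try b_11 = 1.
Unit clause (~b_21) forces b_21 = 0.
Unit clause (b_22) forces b_22 = 1.
Unit clause (~b_31) forces b_31 = 0.
Unit clause (b_32) forces b_32 = 1.
But (~b_32) is also a unit clause — contradiction.
So b_11 must be the other value — set b_11 = 0.
Unit clause (b_12) forces b_12 = 1.
Unit clause (~b_22) forces b_22 = 0.
Unit clause (b_21) forces b_21 = 1.
Unit clause (~b_31) forces b_31 = 0.
Unit clause (b_32) forces b_32 = 1.
But (~b_32) is also a unit clause — contradiction.
Neither b_11 = 1 nor b_11 = 0 works.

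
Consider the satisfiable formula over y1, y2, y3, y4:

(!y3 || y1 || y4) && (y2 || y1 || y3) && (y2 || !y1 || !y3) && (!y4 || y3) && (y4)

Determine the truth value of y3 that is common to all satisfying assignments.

True

Suppose y3 = false.
From the singleton clause (!y4), y4 = false.
That conflicts with the unit clause (y4).
So every satisfying assignment has y3 = True.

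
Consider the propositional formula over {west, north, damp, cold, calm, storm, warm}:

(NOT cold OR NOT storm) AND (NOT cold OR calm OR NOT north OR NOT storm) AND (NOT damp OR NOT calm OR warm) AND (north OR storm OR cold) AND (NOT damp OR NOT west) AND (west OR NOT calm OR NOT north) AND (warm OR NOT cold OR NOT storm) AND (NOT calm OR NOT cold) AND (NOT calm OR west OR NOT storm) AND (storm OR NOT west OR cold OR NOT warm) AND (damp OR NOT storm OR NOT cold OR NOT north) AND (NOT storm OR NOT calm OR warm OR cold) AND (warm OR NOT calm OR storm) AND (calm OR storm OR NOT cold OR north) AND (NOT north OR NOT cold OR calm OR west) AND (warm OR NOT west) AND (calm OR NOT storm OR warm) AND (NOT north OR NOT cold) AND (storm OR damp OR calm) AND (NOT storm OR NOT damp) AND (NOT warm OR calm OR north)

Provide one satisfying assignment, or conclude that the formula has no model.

Branch on cold: set cold = false.
Branch on north: set north = true.
Branch on damp: set damp = true.
(NOT west) alone gives west = false.
(NOT calm) alone gives calm = false.
(NOT storm) alone gives storm = false.
All clauses hold; warm can take either value.

west=false; north=true; damp=true; cold=false; calm=false; storm=false; warm=false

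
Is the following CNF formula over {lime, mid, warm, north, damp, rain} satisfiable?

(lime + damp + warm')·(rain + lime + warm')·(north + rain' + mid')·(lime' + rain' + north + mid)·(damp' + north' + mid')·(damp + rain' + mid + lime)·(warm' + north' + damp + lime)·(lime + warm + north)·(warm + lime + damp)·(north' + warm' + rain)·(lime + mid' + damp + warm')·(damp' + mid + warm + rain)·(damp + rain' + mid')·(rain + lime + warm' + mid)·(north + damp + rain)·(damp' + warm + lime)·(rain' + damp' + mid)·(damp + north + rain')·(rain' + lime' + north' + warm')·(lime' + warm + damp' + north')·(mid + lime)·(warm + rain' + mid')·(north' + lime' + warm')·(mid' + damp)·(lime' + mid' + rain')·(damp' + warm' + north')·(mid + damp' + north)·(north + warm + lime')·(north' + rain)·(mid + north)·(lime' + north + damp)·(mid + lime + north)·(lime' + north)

Yes, satisfiable

Branch on mid: set mid = 0.
Unit clause (lime) forces lime = 1.
Unit clause (north) forces north = 1.
Unit clause (warm') forces warm = 0.
Unit clause (damp') forces damp = 0.
Unit clause (rain) forces rain = 1.
Every clause now holds.
A satisfying assignment: lime=1; mid=0; warm=0; north=1; damp=0; rain=1.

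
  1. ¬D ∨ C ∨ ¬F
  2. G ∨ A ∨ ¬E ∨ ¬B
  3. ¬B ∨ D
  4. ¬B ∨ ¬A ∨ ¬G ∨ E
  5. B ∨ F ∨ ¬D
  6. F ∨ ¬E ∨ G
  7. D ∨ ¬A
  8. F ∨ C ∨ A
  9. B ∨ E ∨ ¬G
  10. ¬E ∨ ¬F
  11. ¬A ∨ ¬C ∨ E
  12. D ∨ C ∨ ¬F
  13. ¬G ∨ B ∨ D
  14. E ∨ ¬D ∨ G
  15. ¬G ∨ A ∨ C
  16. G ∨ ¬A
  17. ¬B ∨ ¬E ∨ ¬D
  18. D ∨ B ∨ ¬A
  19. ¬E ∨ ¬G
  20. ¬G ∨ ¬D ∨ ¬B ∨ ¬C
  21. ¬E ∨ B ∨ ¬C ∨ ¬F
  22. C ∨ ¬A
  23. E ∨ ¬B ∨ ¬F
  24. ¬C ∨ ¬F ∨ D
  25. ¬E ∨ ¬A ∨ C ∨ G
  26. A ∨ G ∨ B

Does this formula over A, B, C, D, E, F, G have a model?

No

Case B = False:
Case F = True:
(¬E) alone gives E = False.
(¬G) alone gives G = False.
(¬D) alone gives D = False.
(¬A) alone gives A = False.
Now (A) is unsatisfied and unit — conflict.
So F must be the other value — set F = False.
(¬D) alone gives D = False.
(¬A) alone gives A = False.
(C) alone gives C = True.
(¬G) alone gives G = False.
Now (G) is unsatisfied and unit — conflict.
Both values of F lead to a conflict.
So B must be the other value — set B = True.
(D) alone gives D = True.
(¬E) alone gives E = False.
(G) alone gives G = True.
(¬A) alone gives A = False.
(C) alone gives C = True.
Now (¬C) is unsatisfied and unit — conflict.
Both values of B lead to a conflict.
No assignment satisfies every clause.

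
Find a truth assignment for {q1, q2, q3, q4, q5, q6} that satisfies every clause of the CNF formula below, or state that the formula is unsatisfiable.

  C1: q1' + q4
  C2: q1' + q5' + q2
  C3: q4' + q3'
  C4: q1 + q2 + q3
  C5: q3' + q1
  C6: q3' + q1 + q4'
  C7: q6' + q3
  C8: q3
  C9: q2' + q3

UNSATISFIABLE

The clause (q3) is unit, so q3 = 1.
The clause (q4') is unit, so q4 = 0.
The clause (q1') is unit, so q1 = 0.
Now (q1) is unsatisfied and unit — conflict.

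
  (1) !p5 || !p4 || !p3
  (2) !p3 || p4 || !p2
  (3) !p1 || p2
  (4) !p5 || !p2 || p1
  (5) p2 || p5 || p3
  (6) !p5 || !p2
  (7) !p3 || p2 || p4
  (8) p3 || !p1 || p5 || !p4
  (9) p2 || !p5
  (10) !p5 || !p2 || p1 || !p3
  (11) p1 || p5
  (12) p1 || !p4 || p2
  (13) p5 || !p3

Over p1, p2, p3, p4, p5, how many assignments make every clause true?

There are 2^5 = 32 truth assignments over (p1, p2, p3, p4, p5).
Split on p2. With p2 = true, the clauses containing p2 are satisfied and !p2 drops from the rest; 1 of the 2^4 = 16 assignments to the other variables satisfy what remains.
With p2 = false, by the same count on the reduced clause set, 0 assignments work.
(One model: p1=T, p2=T, p3=F, p4=F, p5=F.)
Total: 1 + 0 = 1.

1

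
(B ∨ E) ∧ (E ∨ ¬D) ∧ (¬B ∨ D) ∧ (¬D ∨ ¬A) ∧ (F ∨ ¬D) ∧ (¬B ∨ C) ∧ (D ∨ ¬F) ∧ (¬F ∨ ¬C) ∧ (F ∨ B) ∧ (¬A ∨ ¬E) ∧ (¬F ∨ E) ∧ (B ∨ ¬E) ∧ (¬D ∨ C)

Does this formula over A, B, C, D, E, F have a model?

No, unsatisfiable

Branch on B: set B = True.
(D) alone gives D = True.
(E) alone gives E = True.
(¬A) alone gives A = False.
(F) alone gives F = True.
(C) alone gives C = True.
Now (¬C) is unsatisfied and unit — conflict.
That branch fails; take B = False instead.
(E) alone gives E = True.
Now (¬E) is unsatisfied and unit — conflict.
Either choice for B ends in contradiction.
No assignment satisfies every clause.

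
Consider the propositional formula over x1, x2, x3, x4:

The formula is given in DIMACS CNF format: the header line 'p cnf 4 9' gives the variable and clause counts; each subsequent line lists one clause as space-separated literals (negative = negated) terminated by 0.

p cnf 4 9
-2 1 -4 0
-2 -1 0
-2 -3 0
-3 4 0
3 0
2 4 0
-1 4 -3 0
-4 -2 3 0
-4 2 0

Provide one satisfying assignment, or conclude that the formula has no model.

UNSATISFIABLE

From the singleton clause (x3), x3 = True.
From the singleton clause (¬x2), x2 = False.
From the singleton clause (x4), x4 = True.
Now (¬x4) is unsatisfied and unit — conflict.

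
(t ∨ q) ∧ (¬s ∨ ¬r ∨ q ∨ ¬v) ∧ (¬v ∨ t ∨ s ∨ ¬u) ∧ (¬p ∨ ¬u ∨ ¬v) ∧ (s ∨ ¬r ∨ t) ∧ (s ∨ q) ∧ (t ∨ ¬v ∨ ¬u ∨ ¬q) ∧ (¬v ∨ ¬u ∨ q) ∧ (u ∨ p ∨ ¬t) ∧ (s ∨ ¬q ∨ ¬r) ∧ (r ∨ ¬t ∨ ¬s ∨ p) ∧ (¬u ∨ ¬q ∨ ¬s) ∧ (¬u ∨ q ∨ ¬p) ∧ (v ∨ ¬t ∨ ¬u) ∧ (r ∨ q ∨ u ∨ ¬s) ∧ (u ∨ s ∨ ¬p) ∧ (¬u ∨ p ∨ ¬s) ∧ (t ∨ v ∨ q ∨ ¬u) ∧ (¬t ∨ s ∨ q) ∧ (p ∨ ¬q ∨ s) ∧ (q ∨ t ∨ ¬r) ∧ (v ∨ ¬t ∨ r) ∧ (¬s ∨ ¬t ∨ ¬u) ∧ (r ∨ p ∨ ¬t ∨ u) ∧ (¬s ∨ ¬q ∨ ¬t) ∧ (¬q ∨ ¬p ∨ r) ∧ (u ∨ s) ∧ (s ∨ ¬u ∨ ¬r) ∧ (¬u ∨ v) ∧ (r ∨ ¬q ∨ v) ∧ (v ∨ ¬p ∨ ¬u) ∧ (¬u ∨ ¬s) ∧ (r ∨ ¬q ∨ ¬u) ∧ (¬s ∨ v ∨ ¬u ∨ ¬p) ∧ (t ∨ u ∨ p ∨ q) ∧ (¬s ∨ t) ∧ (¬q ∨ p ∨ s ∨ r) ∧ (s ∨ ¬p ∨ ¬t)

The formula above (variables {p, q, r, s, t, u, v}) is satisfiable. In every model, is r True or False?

True

Suppose r = False.
Try t = True.
The clause (v) is unit, so v = True.
Try p = False.
The clause (u) is unit, so u = True.
The clause (q) is unit, so q = True.
But (¬q) is also a unit clause — contradiction.
Undo p and try p = True.
The clause (¬u) is unit, so u = False.
The clause (s) is unit, so s = True.
The clause (q) is unit, so q = True.
But (¬q) is also a unit clause — contradiction.
Either choice for p ends in contradiction.
Undo t and try t = False.
The clause (q) is unit, so q = True.
The clause (¬p) is unit, so p = False.
The clause (s) is unit, so s = True.
But (¬s) is also a unit clause — contradiction.
Either choice for t ends in contradiction.
So every satisfying assignment has r = True.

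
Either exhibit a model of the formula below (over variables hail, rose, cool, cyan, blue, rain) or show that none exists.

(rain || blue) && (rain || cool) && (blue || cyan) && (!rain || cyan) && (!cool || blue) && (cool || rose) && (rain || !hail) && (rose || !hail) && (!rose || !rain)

Branch on rain: set rain = false.
(blue) alone gives blue = true.
(cool) alone gives cool = true.
(!hail) alone gives hail = false.
All clauses hold; rose, cyan can take either value.

hail=false; rose=false; cool=true; cyan=false; blue=true; rain=false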